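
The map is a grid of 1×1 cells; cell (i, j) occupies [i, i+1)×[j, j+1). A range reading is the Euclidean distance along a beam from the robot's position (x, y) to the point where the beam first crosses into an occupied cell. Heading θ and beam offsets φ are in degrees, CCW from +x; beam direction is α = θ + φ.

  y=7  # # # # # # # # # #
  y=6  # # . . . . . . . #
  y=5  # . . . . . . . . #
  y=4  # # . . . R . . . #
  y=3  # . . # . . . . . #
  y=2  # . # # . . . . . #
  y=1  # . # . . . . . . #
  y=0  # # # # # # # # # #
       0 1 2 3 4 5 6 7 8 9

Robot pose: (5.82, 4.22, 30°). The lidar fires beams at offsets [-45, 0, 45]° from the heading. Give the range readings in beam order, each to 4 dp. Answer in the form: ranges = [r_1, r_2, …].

ranges = [3.2922, 3.6719, 2.8781]

beam 1: φ=-45°, α=345°
  dir = (cos 345°, sin 345°) = (0.9659, -0.2588); from cell (5,4)
  next x-line at t=0.1863, next y-line at t=0.8500; Δt_x=1.0353, Δt_y=3.8637
    x: enter (6,4) at t=0.1863
    y: enter (6,3) at t=0.8500
    x: enter (7,3) at t=1.2216
    x: enter (8,3) at t=2.2569
    x: enter (9,3) at t=3.2922 ← occupied
  → r_1 = 3.2922
beam 2: φ=0°, α=30°
  dir = (cos 30°, sin 30°) = (0.8660, 0.5000); from cell (5,4)
  next x-line at t=0.2078, next y-line at t=1.5600; Δt_x=1.1547, Δt_y=2.0000
    x: enter (6,4) at t=0.2078
    x: enter (7,4) at t=1.3625
    y: enter (7,5) at t=1.5600
    x: enter (8,5) at t=2.5172
    y: enter (8,6) at t=3.5600
    x: enter (9,6) at t=3.6719 ← occupied
  → r_2 = 3.6719
beam 3: φ=45°, α=75°
  dir = (cos 75°, sin 75°) = (0.2588, 0.9659); from cell (5,4)
  next x-line at t=0.6955, next y-line at t=0.8075; Δt_x=3.8637, Δt_y=1.0353
    x: enter (6,4) at t=0.6955
    y: enter (6,5) at t=0.8075
    y: enter (6,6) at t=1.8428
    y: enter (6,7) at t=2.8781 ← occupied
  → r_3 = 2.8781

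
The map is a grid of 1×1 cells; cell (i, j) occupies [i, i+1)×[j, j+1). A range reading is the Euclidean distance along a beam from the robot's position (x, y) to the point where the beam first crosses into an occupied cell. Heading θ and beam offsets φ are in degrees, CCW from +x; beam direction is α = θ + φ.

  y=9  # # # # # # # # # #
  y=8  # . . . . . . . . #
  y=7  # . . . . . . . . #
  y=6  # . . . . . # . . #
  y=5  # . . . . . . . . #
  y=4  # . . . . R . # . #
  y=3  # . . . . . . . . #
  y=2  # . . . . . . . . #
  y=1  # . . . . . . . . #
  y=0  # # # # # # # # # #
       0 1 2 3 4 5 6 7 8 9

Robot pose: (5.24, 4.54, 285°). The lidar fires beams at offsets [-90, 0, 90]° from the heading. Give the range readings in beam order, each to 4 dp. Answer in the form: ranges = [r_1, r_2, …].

beam 1: φ=-90°, α=195°
  dir = (cos 195°, sin 195°) = (-0.9659, -0.2588); from cell (5,4)
  next x-line at t=0.2485, next y-line at t=2.0864; Δt_x=1.0353, Δt_y=3.8637
    x: enter (4,4) at t=0.2485
    x: enter (3,4) at t=1.2837
    y: enter (3,3) at t=2.0864
    x: enter (2,3) at t=2.3190
    x: enter (1,3) at t=3.3543
    x: enter (0,3) at t=4.3896 ← occupied
  → r_1 = 4.3896
beam 2: φ=0°, α=285°
  dir = (cos 285°, sin 285°) = (0.2588, -0.9659); from cell (5,4)
  next x-line at t=2.9364, next y-line at t=0.5590; Δt_x=3.8637, Δt_y=1.0353
    y: enter (5,3) at t=0.5590
    y: enter (5,2) at t=1.5943
    y: enter (5,1) at t=2.6296
    x: enter (6,1) at t=2.9364
    y: enter (6,0) at t=3.6649 ← occupied
  → r_2 = 3.6649
beam 3: φ=90°, α=15°
  dir = (cos 15°, sin 15°) = (0.9659, 0.2588); from cell (5,4)
  next x-line at t=0.7868, next y-line at t=1.7773; Δt_x=1.0353, Δt_y=3.8637
    x: enter (6,4) at t=0.7868
    y: enter (6,5) at t=1.7773
    x: enter (7,5) at t=1.8221
    x: enter (8,5) at t=2.8574
    x: enter (9,5) at t=3.8926 ← occupied
  → r_3 = 3.8926

ranges = [4.3896, 3.6649, 3.8926]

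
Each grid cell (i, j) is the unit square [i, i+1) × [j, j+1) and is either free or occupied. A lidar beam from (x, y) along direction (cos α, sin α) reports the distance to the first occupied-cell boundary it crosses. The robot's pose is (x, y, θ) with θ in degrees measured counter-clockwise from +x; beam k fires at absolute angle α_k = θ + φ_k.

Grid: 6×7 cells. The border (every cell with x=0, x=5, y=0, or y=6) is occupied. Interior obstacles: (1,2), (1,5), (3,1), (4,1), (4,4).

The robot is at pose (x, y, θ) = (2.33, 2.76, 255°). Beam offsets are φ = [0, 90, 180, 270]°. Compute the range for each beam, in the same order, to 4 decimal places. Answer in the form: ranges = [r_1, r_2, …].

beam 1: φ=0°, α=255°
  direction (-0.2588, -0.9659); cell (2,2); t to first gridline: x 1.2750, y 0.7868 (then +3.8637 / +1.0353)
    (2,1) via y @ 0.7868
    (1,1) via x @ 1.2750
    (1,0) via y @ 1.8221  # hit
  → r_1 = 1.8221
beam 2: φ=90°, α=345°
  direction (0.9659, -0.2588); cell (2,2); t to first gridline: x 0.6936, y 2.9364 (then +1.0353 / +3.8637)
    (3,2) via x @ 0.6936
    (4,2) via x @ 1.7289
    (5,2) via x @ 2.7642  # hit
  → r_2 = 2.7642
beam 3: φ=180°, α=75°
  direction (0.2588, 0.9659); cell (2,2); t to first gridline: x 2.5887, y 0.2485 (then +3.8637 / +1.0353)
    (2,3) via y @ 0.2485
    (2,4) via y @ 1.2837
    (2,5) via y @ 2.3190
    (3,5) via x @ 2.5887
    (3,6) via y @ 3.3543  # hit
  → r_3 = 3.3543
beam 4: φ=270°, α=165°
  direction (-0.9659, 0.2588); cell (2,2); t to first gridline: x 0.3416, y 0.9273 (then +1.0353 / +3.8637)
    (1,2) via x @ 0.3416  # hit
  → r_4 = 0.3416

ranges = [1.8221, 2.7642, 3.3543, 0.3416]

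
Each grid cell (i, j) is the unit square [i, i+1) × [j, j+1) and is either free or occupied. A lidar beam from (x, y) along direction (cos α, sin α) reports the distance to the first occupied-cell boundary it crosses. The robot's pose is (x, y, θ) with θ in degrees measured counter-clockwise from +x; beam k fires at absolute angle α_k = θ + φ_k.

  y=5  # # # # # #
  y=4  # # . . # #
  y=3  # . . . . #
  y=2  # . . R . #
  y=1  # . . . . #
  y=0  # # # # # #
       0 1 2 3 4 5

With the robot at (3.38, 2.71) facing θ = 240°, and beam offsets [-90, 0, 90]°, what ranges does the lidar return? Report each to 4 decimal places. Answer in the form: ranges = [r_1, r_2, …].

beam 1: φ=-90°, α=150°
  direction (-0.8660, 0.5000); cell (3,2); t to first gridline: x 0.4388, y 0.5800 (then +1.1547 / +2.0000)
    (2,2) via x @ 0.4388
    (2,3) via y @ 0.5800
    (1,3) via x @ 1.5935
    (1,4) via y @ 2.5800  # hit
  → r_1 = 2.5800
beam 2: φ=0°, α=240°
  direction (-0.5000, -0.8660); cell (3,2); t to first gridline: x 0.7600, y 0.8198 (then +2.0000 / +1.1547)
    (2,2) via x @ 0.7600
    (2,1) via y @ 0.8198
    (2,0) via y @ 1.9745  # hit
  → r_2 = 1.9745
beam 3: φ=90°, α=330°
  direction (0.8660, -0.5000); cell (3,2); t to first gridline: x 0.7159, y 1.4200 (then +1.1547 / +2.0000)
    (4,2) via x @ 0.7159
    (4,1) via y @ 1.4200
    (5,1) via x @ 1.8706  # hit
  → r_3 = 1.8706

ranges = [2.5800, 1.9745, 1.8706]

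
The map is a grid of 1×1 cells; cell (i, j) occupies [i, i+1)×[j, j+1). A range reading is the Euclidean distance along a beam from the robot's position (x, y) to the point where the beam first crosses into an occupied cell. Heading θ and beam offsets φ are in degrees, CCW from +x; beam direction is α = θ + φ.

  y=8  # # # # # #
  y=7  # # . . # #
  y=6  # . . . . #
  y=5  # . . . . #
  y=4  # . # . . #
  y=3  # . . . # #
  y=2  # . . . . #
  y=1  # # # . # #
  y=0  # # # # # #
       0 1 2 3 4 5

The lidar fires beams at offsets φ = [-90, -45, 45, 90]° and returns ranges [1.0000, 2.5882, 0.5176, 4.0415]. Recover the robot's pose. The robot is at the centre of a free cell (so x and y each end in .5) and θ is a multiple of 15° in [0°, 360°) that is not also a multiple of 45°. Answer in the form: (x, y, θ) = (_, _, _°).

(x, y, θ) = (1.5, 4.5, 330°)

Enumerate (i+0.5, j+0.5, θ) over the 21 free cells and 16 admissible headings. For each, cast all 4 beams and compare to the given ranges.
  (4.5, 4.5, 165°): beam 1 = 1.9319 ≠ 1.0000 ✗
  (2.5, 5.5, 195°): beam 1 = 1.9319 ≠ 1.0000 ✗
  (3.5, 2.5, 255°): beam 1 = 2.5882 ≠ 1.0000 ✗
  …
  (1.5, 4.5, 330°): r_1=1.0000, r_2=2.5882, r_3=0.5176, r_4=4.0415 — all match ✓
Unique over the lattice → pose = (1.5, 4.5, 330°).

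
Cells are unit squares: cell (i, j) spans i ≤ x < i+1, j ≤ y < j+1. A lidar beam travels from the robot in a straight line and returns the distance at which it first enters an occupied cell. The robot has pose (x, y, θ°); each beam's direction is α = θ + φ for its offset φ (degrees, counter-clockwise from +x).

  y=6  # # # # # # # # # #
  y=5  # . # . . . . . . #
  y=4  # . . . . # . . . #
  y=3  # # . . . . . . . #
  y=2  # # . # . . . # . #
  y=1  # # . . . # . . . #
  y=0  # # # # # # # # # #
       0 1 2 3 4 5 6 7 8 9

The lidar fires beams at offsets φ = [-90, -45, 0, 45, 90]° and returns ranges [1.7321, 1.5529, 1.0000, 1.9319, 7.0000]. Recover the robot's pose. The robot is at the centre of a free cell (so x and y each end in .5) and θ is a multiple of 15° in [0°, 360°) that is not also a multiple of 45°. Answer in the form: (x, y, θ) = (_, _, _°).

Enumerate (i+0.5, j+0.5, θ) over the 32 free cells and 16 admissible headings. For each, cast all 5 beams and compare to the given ranges.
  (2.5, 1.5, 300°): beam 1 = 0.5774 ≠ 1.7321 ✗
  (6.5, 1.5, 300°): beam 1 = 0.5774 ≠ 1.7321 ✗
  (2.5, 2.5, 330°): beam 1 = 1.0000 ≠ 1.7321 ✗
  (6.5, 5.5, 285°): beam 1 = 5.6940 ≠ 1.7321 ✗
  …
  (2.5, 4.5, 240°): r_1=1.7321, r_2=1.5529, r_3=1.0000, r_4=1.9319, r_5=7.0000 — all match ✓
Unique over the lattice → pose = (2.5, 4.5, 240°).

(x, y, θ) = (2.5, 4.5, 240°)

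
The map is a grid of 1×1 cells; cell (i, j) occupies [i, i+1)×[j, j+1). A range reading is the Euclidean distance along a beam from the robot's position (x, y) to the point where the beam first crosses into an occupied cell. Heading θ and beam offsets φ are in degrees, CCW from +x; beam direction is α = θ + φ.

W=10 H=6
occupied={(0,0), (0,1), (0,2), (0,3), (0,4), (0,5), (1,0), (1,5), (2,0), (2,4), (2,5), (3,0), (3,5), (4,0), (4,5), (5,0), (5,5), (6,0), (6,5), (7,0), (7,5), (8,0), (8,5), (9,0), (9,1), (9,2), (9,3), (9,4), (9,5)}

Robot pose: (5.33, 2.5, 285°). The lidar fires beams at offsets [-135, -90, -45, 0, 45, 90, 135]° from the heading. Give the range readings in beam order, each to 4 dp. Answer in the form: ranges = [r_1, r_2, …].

ranges = [3.0000, 4.4827, 1.7321, 1.5529, 3.0000, 3.7995, 2.8868]

beam 1: φ=-135°, α=150°
  d=(-0.8660,0.5000)  start (5,2)  tX=0.3811 tY=1.0000  stride 1/|dx|=1.1547 1/|dy|=2.0000
    cross x-line → (4,2), t=0.3811
    cross y-line → (4,3), t=1.0000
    cross x-line → (3,3), t=1.5358
    cross x-line → (2,3), t=2.6905
    cross y-line → (2,4), t=3.0000 (wall)
  → r_1 = 3.0000
beam 2: φ=-90°, α=195°
  d=(-0.9659,-0.2588)  start (5,2)  tX=0.3416 tY=1.9319  stride 1/|dx|=1.0353 1/|dy|=3.8637
    cross x-line → (4,2), t=0.3416
    cross x-line → (3,2), t=1.3769
    cross y-line → (3,1), t=1.9319
    cross x-line → (2,1), t=2.4122
    cross x-line → (1,1), t=3.4475
    cross x-line → (0,1), t=4.4827 (wall)
  → r_2 = 4.4827
beam 3: φ=-45°, α=240°
  d=(-0.5000,-0.8660)  start (5,2)  tX=0.6600 tY=0.5774  stride 1/|dx|=2.0000 1/|dy|=1.1547
    cross y-line → (5,1), t=0.5774
    cross x-line → (4,1), t=0.6600
    cross y-line → (4,0), t=1.7321 (wall)
  → r_3 = 1.7321
beam 4: φ=0°, α=285°
  d=(0.2588,-0.9659)  start (5,2)  tX=2.5887 tY=0.5176  stride 1/|dx|=3.8637 1/|dy|=1.0353
    cross y-line → (5,1), t=0.5176
    cross y-line → (5,0), t=1.5529 (wall)
  → r_4 = 1.5529
beam 5: φ=45°, α=330°
  d=(0.8660,-0.5000)  start (5,2)  tX=0.7736 tY=1.0000  stride 1/|dx|=1.1547 1/|dy|=2.0000
    cross x-line → (6,2), t=0.7736
    cross y-line → (6,1), t=1.0000
    cross x-line → (7,1), t=1.9283
    cross y-line → (7,0), t=3.0000 (wall)
  → r_5 = 3.0000
beam 6: φ=90°, α=15°
  d=(0.9659,0.2588)  start (5,2)  tX=0.6936 tY=1.9319  stride 1/|dx|=1.0353 1/|dy|=3.8637
    cross x-line → (6,2), t=0.6936
    cross x-line → (7,2), t=1.7289
    cross y-line → (7,3), t=1.9319
    cross x-line → (8,3), t=2.7642
    cross x-line → (9,3), t=3.7995 (wall)
  → r_6 = 3.7995
beam 7: φ=135°, α=60°
  d=(0.5000,0.8660)  start (5,2)  tX=1.3400 tY=0.5774  stride 1/|dx|=2.0000 1/|dy|=1.1547
    cross y-line → (5,3), t=0.5774
    cross x-line → (6,3), t=1.3400
    cross y-line → (6,4), t=1.7321
    cross y-line → (6,5), t=2.8868 (wall)
  → r_7 = 2.8868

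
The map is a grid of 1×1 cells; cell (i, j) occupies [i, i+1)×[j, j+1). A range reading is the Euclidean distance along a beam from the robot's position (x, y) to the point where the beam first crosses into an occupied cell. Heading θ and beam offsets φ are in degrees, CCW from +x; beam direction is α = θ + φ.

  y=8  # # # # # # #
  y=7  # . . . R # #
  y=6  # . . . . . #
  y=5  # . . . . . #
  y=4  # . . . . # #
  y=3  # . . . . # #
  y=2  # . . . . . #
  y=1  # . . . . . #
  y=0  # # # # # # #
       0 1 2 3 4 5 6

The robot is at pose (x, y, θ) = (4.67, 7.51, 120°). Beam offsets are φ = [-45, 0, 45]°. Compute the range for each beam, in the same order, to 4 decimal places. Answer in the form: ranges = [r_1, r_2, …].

ranges = [0.5073, 0.5658, 1.8932]

beam 1: φ=-45°, α=75°
  direction (0.2588, 0.9659); cell (4,7); t to first gridline: x 1.2750, y 0.5073 (then +3.8637 / +1.0353)
    (4,8) via y @ 0.5073  # hit
  → r_1 = 0.5073
beam 2: φ=0°, α=120°
  direction (-0.5000, 0.8660); cell (4,7); t to first gridline: x 1.3400, y 0.5658 (then +2.0000 / +1.1547)
    (4,8) via y @ 0.5658  # hit
  → r_2 = 0.5658
beam 3: φ=45°, α=165°
  direction (-0.9659, 0.2588); cell (4,7); t to first gridline: x 0.6936, y 1.8932 (then +1.0353 / +3.8637)
    (3,7) via x @ 0.6936
    (2,7) via x @ 1.7289
    (2,8) via y @ 1.8932  # hit
  → r_3 = 1.8932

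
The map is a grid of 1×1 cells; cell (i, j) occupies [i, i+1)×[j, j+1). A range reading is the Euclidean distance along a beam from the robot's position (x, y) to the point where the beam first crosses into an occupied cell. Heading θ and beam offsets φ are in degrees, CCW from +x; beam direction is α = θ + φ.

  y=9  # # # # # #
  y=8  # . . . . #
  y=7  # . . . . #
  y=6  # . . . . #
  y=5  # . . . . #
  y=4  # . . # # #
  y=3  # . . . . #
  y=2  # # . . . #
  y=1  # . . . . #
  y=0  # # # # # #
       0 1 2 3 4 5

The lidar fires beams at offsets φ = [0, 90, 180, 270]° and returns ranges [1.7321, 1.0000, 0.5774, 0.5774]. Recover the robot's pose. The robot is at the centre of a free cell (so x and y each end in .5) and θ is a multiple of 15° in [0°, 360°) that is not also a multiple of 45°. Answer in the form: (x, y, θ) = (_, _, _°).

(x, y, θ) = (1.5, 3.5, 30°)

Candidates: 29 free-cell centres × 16 headings = 464 poses. Raycast each; keep the one whose scan matches to 4 dp.
  (1.5, 1.5, 345°): beam 1 = 1.9319 ≠ 1.7321 ✗
  (4.5, 2.5, 60°): beam 1 = 1.0000 ≠ 1.7321 ✗
  (1.5, 7.5, 345°): beam 1 = 3.6235 ≠ 1.7321 ✗
  …
  (1.5, 3.5, 30°): r_1=1.7321, r_2=1.0000, r_3=0.5774, r_4=0.5774 — all match ✓
Only this pose fits every beam.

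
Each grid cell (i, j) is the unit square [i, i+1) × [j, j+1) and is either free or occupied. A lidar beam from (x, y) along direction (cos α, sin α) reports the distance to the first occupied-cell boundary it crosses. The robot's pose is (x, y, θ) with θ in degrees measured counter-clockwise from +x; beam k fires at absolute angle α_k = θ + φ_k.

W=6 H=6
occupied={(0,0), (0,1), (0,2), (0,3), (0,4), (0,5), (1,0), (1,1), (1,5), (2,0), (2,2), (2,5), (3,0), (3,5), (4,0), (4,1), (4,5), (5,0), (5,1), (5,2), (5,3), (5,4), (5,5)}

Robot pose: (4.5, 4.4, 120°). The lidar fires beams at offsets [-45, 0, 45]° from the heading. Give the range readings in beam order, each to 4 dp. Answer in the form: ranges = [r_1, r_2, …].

beam 1: φ=-45°, α=75°
  d=(0.2588,0.9659)  start (4,4)  tX=1.9319 tY=0.6212  stride 1/|dx|=3.8637 1/|dy|=1.0353
    cross y-line → (4,5), t=0.6212 (wall)
  → r_1 = 0.6212
beam 2: φ=0°, α=120°
  d=(-0.5000,0.8660)  start (4,4)  tX=1.0000 tY=0.6928  stride 1/|dx|=2.0000 1/|dy|=1.1547
    cross y-line → (4,5), t=0.6928 (wall)
  → r_2 = 0.6928
beam 3: φ=45°, α=165°
  d=(-0.9659,0.2588)  start (4,4)  tX=0.5176 tY=2.3182  stride 1/|dx|=1.0353 1/|dy|=3.8637
    cross x-line → (3,4), t=0.5176
    cross x-line → (2,4), t=1.5529
    cross y-line → (2,5), t=2.3182 (wall)
  → r_3 = 2.3182

ranges = [0.6212, 0.6928, 2.3182]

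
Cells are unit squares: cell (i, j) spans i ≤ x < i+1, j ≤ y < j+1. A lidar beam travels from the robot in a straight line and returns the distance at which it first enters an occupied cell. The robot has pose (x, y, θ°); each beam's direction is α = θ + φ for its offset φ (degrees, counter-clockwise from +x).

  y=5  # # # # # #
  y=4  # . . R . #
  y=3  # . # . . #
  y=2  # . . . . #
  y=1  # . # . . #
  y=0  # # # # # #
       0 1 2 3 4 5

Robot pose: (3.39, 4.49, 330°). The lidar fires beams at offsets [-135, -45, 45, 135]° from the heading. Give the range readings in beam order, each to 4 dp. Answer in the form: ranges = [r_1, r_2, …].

ranges = [2.4743, 3.6131, 1.6668, 0.5280]

beam 1: φ=-135°, α=195°
  d=(-0.9659,-0.2588)  start (3,4)  tX=0.4038 tY=1.8932  stride 1/|dx|=1.0353 1/|dy|=3.8637
    cross x-line → (2,4), t=0.4038
    cross x-line → (1,4), t=1.4390
    cross y-line → (1,3), t=1.8932
    cross x-line → (0,3), t=2.4743 (wall)
  → r_1 = 2.4743
beam 2: φ=-45°, α=285°
  d=(0.2588,-0.9659)  start (3,4)  tX=2.3569 tY=0.5073  stride 1/|dx|=3.8637 1/|dy|=1.0353
    cross y-line → (3,3), t=0.5073
    cross y-line → (3,2), t=1.5426
    cross x-line → (4,2), t=2.3569
    cross y-line → (4,1), t=2.5778
    cross y-line → (4,0), t=3.6131 (wall)
  → r_2 = 3.6131
beam 3: φ=45°, α=15°
  d=(0.9659,0.2588)  start (3,4)  tX=0.6315 tY=1.9705  stride 1/|dx|=1.0353 1/|dy|=3.8637
    cross x-line → (4,4), t=0.6315
    cross x-line → (5,4), t=1.6668 (wall)
  → r_3 = 1.6668
beam 4: φ=135°, α=105°
  d=(-0.2588,0.9659)  start (3,4)  tX=1.5068 tY=0.5280  stride 1/|dx|=3.8637 1/|dy|=1.0353
    cross y-line → (3,5), t=0.5280 (wall)
  → r_4 = 0.5280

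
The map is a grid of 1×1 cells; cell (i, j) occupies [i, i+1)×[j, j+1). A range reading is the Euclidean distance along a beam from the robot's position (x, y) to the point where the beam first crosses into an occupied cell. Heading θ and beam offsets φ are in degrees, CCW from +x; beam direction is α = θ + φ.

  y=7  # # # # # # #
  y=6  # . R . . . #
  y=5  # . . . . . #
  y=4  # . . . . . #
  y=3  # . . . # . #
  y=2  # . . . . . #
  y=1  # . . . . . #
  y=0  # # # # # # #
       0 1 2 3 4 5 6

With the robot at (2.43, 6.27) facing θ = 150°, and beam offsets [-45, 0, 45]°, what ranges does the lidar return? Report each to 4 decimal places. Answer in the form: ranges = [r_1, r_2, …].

ranges = [0.7558, 1.4600, 1.4804]

beam 1: φ=-45°, α=105°
  direction (-0.2588, 0.9659); cell (2,6); t to first gridline: x 1.6614, y 0.7558 (then +3.8637 / +1.0353)
    (2,7) via y @ 0.7558  # hit
  → r_1 = 0.7558
beam 2: φ=0°, α=150°
  direction (-0.8660, 0.5000); cell (2,6); t to first gridline: x 0.4965, y 1.4600 (then +1.1547 / +2.0000)
    (1,6) via x @ 0.4965
    (1,7) via y @ 1.4600  # hit
  → r_2 = 1.4600
beam 3: φ=45°, α=195°
  direction (-0.9659, -0.2588); cell (2,6); t to first gridline: x 0.4452, y 1.0432 (then +1.0353 / +3.8637)
    (1,6) via x @ 0.4452
    (1,5) via y @ 1.0432
    (0,5) via x @ 1.4804  # hit
  → r_3 = 1.4804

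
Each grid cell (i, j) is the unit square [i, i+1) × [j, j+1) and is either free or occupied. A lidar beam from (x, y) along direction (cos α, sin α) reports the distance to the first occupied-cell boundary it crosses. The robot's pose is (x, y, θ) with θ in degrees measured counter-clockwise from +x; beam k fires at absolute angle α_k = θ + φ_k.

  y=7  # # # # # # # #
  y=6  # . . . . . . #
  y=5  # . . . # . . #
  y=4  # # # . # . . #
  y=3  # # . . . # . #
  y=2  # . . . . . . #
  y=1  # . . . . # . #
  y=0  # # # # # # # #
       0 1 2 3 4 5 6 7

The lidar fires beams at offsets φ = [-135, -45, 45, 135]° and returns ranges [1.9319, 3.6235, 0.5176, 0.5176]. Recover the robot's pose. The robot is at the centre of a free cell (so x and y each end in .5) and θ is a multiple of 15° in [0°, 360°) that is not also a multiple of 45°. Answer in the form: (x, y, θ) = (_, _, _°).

(x, y, θ) = (4.5, 1.5, 210°)

Candidates: 29 free-cell centres × 16 headings = 464 poses. Raycast each; keep the one whose scan matches to 4 dp.
  (6.5, 3.5, 195°): beam 1 = 1.0000 ≠ 1.9319 ✗
  (1.5, 5.5, 75°): beam 1 = 0.5774 ≠ 1.9319 ✗
  (6.5, 6.5, 240°): beam 1 = 0.5176 ≠ 1.9319 ✗
  …
  (4.5, 1.5, 210°): r_1=1.9319, r_2=3.6235, r_3=0.5176, r_4=0.5176 — all match ✓
No second candidate reproduces the full scan.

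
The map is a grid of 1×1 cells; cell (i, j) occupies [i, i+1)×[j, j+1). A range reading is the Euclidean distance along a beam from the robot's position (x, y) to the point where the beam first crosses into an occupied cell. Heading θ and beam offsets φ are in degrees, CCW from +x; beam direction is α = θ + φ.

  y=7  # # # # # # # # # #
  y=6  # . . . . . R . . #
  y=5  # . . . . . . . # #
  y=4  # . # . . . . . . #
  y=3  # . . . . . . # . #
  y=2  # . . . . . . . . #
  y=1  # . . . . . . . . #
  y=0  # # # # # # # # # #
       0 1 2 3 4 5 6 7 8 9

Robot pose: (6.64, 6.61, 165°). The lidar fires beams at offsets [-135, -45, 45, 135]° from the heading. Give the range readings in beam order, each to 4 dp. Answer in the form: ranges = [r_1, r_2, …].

beam 1: φ=-135°, α=30°
  direction (0.8660, 0.5000); cell (6,6); t to first gridline: x 0.4157, y 0.7800 (then +1.1547 / +2.0000)
    (7,6) via x @ 0.4157
    (7,7) via y @ 0.7800  # hit
  → r_1 = 0.7800
beam 2: φ=-45°, α=120°
  direction (-0.5000, 0.8660); cell (6,6); t to first gridline: x 1.2800, y 0.4503 (then +2.0000 / +1.1547)
    (6,7) via y @ 0.4503  # hit
  → r_2 = 0.4503
beam 3: φ=45°, α=210°
  direction (-0.8660, -0.5000); cell (6,6); t to first gridline: x 0.7390, y 1.2200 (then +1.1547 / +2.0000)
    (5,6) via x @ 0.7390
    (5,5) via y @ 1.2200
    (4,5) via x @ 1.8937
    (3,5) via x @ 3.0484
    (3,4) via y @ 3.2200
    (2,4) via x @ 4.2031  # hit
  → r_3 = 4.2031
beam 4: φ=135°, α=300°
  direction (0.5000, -0.8660); cell (6,6); t to first gridline: x 0.7200, y 0.7044 (then +2.0000 / +1.1547)
    (6,5) via y @ 0.7044
    (7,5) via x @ 0.7200
    (7,4) via y @ 1.8591
    (8,4) via x @ 2.7200
    (8,3) via y @ 3.0138
    (8,2) via y @ 4.1685
    (9,2) via x @ 4.7200  # hit
  → r_4 = 4.7200

ranges = [0.7800, 0.4503, 4.2031, 4.7200]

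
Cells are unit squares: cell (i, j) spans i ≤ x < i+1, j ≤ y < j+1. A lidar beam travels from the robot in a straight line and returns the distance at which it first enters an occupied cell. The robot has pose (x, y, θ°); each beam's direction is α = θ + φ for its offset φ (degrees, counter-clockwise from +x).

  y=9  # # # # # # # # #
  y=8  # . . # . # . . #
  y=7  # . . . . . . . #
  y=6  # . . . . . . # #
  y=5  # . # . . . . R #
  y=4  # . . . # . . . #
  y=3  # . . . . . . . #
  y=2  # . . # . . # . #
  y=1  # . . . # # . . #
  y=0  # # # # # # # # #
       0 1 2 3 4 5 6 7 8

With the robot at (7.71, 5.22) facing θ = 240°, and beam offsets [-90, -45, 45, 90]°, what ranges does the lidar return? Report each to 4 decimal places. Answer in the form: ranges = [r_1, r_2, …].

ranges = [7.5600, 2.8056, 1.1205, 0.3349]

beam 1: φ=-90°, α=150°
  direction (-0.8660, 0.5000); cell (7,5); t to first gridline: x 0.8198, y 1.5600 (then +1.1547 / +2.0000)
    (6,5) via x @ 0.8198
    (6,6) via y @ 1.5600
    (5,6) via x @ 1.9745
    (4,6) via x @ 3.1292
    (4,7) via y @ 3.5600
    (3,7) via x @ 4.2839
    (2,7) via x @ 5.4386
    (2,8) via y @ 5.5600
    (1,8) via x @ 6.5933
    (1,9) via y @ 7.5600  # hit
  → r_1 = 7.5600
beam 2: φ=-45°, α=195°
  direction (-0.9659, -0.2588); cell (7,5); t to first gridline: x 0.7350, y 0.8500 (then +1.0353 / +3.8637)
    (6,5) via x @ 0.7350
    (6,4) via y @ 0.8500
    (5,4) via x @ 1.7703
    (4,4) via x @ 2.8056  # hit
  → r_2 = 2.8056
beam 3: φ=45°, α=285°
  direction (0.2588, -0.9659); cell (7,5); t to first gridline: x 1.1205, y 0.2278 (then +3.8637 / +1.0353)
    (7,4) via y @ 0.2278
    (8,4) via x @ 1.1205  # hit
  → r_3 = 1.1205
beam 4: φ=90°, α=330°
  direction (0.8660, -0.5000); cell (7,5); t to first gridline: x 0.3349, y 0.4400 (then +1.1547 / +2.0000)
    (8,5) via x @ 0.3349  # hit
  → r_4 = 0.3349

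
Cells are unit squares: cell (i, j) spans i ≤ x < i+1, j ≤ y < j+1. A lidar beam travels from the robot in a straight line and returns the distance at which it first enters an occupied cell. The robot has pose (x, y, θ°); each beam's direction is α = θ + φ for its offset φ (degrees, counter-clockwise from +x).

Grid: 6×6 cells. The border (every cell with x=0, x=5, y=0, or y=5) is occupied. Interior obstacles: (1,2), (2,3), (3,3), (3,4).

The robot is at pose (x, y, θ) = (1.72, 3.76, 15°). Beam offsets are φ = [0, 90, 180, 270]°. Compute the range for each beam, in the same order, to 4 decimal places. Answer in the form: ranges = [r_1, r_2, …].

beam 1: φ=0°, α=15°
  d=(0.9659,0.2588)  start (1,3)  tX=0.2899 tY=0.9273  stride 1/|dx|=1.0353 1/|dy|=3.8637
    cross x-line → (2,3), t=0.2899 (wall)
  → r_1 = 0.2899
beam 2: φ=90°, α=105°
  d=(-0.2588,0.9659)  start (1,3)  tX=2.7819 tY=0.2485  stride 1/|dx|=3.8637 1/|dy|=1.0353
    cross y-line → (1,4), t=0.2485
    cross y-line → (1,5), t=1.2837 (wall)
  → r_2 = 1.2837
beam 3: φ=180°, α=195°
  d=(-0.9659,-0.2588)  start (1,3)  tX=0.7454 tY=2.9364  stride 1/|dx|=1.0353 1/|dy|=3.8637
    cross x-line → (0,3), t=0.7454 (wall)
  → r_3 = 0.7454
beam 4: φ=270°, α=285°
  d=(0.2588,-0.9659)  start (1,3)  tX=1.0818 tY=0.7868  stride 1/|dx|=3.8637 1/|dy|=1.0353
    cross y-line → (1,2), t=0.7868 (wall)
  → r_4 = 0.7868

ranges = [0.2899, 1.2837, 0.7454, 0.7868]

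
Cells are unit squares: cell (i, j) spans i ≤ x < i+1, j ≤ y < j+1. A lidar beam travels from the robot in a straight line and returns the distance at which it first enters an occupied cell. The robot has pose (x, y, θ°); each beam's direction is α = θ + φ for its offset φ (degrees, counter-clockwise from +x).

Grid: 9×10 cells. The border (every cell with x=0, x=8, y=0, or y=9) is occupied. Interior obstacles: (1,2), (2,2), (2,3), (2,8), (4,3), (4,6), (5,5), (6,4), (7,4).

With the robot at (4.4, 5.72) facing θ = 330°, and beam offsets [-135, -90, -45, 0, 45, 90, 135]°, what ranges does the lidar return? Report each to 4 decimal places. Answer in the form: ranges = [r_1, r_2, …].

ranges = [3.5199, 2.8000, 1.7807, 0.6928, 0.6212, 0.3233, 0.2899]

beam 1: φ=-135°, α=195°
  d=(-0.9659,-0.2588)  start (4,5)  tX=0.4141 tY=2.7819  stride 1/|dx|=1.0353 1/|dy|=3.8637
    cross x-line → (3,5), t=0.4141
    cross x-line → (2,5), t=1.4494
    cross x-line → (1,5), t=2.4847
    cross y-line → (1,4), t=2.7819
    cross x-line → (0,4), t=3.5199 (wall)
  → r_1 = 3.5199
beam 2: φ=-90°, α=240°
  d=(-0.5000,-0.8660)  start (4,5)  tX=0.8000 tY=0.8314  stride 1/|dx|=2.0000 1/|dy|=1.1547
    cross x-line → (3,5), t=0.8000
    cross y-line → (3,4), t=0.8314
    cross y-line → (3,3), t=1.9861
    cross x-line → (2,3), t=2.8000 (wall)
  → r_2 = 2.8000
beam 3: φ=-45°, α=285°
  d=(0.2588,-0.9659)  start (4,5)  tX=2.3182 tY=0.7454  stride 1/|dx|=3.8637 1/|dy|=1.0353
    cross y-line → (4,4), t=0.7454
    cross y-line → (4,3), t=1.7807 (wall)
  → r_3 = 1.7807
beam 4: φ=0°, α=330°
  d=(0.8660,-0.5000)  start (4,5)  tX=0.6928 tY=1.4400  stride 1/|dx|=1.1547 1/|dy|=2.0000
    cross x-line → (5,5), t=0.6928 (wall)
  → r_4 = 0.6928
beam 5: φ=45°, α=15°
  d=(0.9659,0.2588)  start (4,5)  tX=0.6212 tY=1.0818  stride 1/|dx|=1.0353 1/|dy|=3.8637
    cross x-line → (5,5), t=0.6212 (wall)
  → r_5 = 0.6212
beam 6: φ=90°, α=60°
  d=(0.5000,0.8660)  start (4,5)  tX=1.2000 tY=0.3233  stride 1/|dx|=2.0000 1/|dy|=1.1547
    cross y-line → (4,6), t=0.3233 (wall)
  → r_6 = 0.3233
beam 7: φ=135°, α=105°
  d=(-0.2588,0.9659)  start (4,5)  tX=1.5455 tY=0.2899  stride 1/|dx|=3.8637 1/|dy|=1.0353
    cross y-line → (4,6), t=0.2899 (wall)
  → r_7 = 0.2899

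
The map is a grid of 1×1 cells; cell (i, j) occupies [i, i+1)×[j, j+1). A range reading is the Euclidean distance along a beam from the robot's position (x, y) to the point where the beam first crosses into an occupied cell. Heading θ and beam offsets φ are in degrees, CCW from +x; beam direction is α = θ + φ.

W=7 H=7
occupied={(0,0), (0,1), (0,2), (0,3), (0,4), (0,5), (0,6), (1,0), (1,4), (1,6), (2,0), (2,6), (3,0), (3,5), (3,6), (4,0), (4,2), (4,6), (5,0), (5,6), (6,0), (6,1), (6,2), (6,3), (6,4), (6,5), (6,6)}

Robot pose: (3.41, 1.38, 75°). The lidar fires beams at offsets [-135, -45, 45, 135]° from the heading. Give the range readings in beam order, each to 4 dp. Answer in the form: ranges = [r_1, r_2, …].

beam 1: φ=-135°, α=300°
  cosα=0.5000 sinα=-0.8660 | (3,1) | tMaxX 1.1800 tMaxY 0.4388 | tΔX 2.0000 tΔY 1.1547
    t=0.4388 [y] (3,0) — stop
  → r_1 = 0.4388
beam 2: φ=-45°, α=30°
  cosα=0.8660 sinα=0.5000 | (3,1) | tMaxX 0.6813 tMaxY 1.2400 | tΔX 1.1547 tΔY 2.0000
    t=0.6813 [x] (4,1)
    t=1.2400 [y] (4,2) — stop
  → r_2 = 1.2400
beam 3: φ=45°, α=120°
  cosα=-0.5000 sinα=0.8660 | (3,1) | tMaxX 0.8200 tMaxY 0.7159 | tΔX 2.0000 tΔY 1.1547
    t=0.7159 [y] (3,2)
    t=0.8200 [x] (2,2)
    t=1.8706 [y] (2,3)
    t=2.8200 [x] (1,3)
    t=3.0253 [y] (1,4) — stop
  → r_3 = 3.0253
beam 4: φ=135°, α=210°
  cosα=-0.8660 sinα=-0.5000 | (3,1) | tMaxX 0.4734 tMaxY 0.7600 | tΔX 1.1547 tΔY 2.0000
    t=0.4734 [x] (2,1)
    t=0.7600 [y] (2,0) — stop
  → r_4 = 0.7600

ranges = [0.4388, 1.2400, 3.0253, 0.7600]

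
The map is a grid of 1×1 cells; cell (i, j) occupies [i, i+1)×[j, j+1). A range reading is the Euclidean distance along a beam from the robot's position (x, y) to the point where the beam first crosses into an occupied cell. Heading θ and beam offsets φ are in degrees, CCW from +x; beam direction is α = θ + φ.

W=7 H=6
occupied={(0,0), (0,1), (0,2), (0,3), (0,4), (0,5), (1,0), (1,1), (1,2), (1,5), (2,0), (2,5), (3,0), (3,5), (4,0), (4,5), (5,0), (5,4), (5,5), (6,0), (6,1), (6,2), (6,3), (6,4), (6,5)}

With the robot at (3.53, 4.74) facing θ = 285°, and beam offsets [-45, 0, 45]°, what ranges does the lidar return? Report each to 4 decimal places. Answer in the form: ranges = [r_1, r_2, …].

ranges = [3.0600, 3.8719, 2.8521]

beam 1: φ=-45°, α=240°
  direction (-0.5000, -0.8660); cell (3,4); t to first gridline: x 1.0600, y 0.8545 (then +2.0000 / +1.1547)
    (3,3) via y @ 0.8545
    (2,3) via x @ 1.0600
    (2,2) via y @ 2.0092
    (1,2) via x @ 3.0600  # hit
  → r_1 = 3.0600
beam 2: φ=0°, α=285°
  direction (0.2588, -0.9659); cell (3,4); t to first gridline: x 1.8159, y 0.7661 (then +3.8637 / +1.0353)
    (3,3) via y @ 0.7661
    (3,2) via y @ 1.8014
    (4,2) via x @ 1.8159
    (4,1) via y @ 2.8367
    (4,0) via y @ 3.8719  # hit
  → r_2 = 3.8719
beam 3: φ=45°, α=330°
  direction (0.8660, -0.5000); cell (3,4); t to first gridline: x 0.5427, y 1.4800 (then +1.1547 / +2.0000)
    (4,4) via x @ 0.5427
    (4,3) via y @ 1.4800
    (5,3) via x @ 1.6974
    (6,3) via x @ 2.8521  # hit
  → r_3 = 2.8521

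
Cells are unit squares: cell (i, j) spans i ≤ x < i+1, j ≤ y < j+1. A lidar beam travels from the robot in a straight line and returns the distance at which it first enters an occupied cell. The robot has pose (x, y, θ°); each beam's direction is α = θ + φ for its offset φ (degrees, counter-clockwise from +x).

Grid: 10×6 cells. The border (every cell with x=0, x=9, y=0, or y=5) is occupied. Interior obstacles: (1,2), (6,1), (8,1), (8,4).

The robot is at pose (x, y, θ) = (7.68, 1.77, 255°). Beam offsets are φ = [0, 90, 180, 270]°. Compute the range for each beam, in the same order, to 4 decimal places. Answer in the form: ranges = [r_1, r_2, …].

ranges = [0.7972, 0.3313, 2.3087, 0.7040]

beam 1: φ=0°, α=255°
  direction (-0.2588, -0.9659); cell (7,1); t to first gridline: x 2.6273, y 0.7972 (then +3.8637 / +1.0353)
    (7,0) via y @ 0.7972  # hit
  → r_1 = 0.7972
beam 2: φ=90°, α=345°
  direction (0.9659, -0.2588); cell (7,1); t to first gridline: x 0.3313, y 2.9751 (then +1.0353 / +3.8637)
    (8,1) via x @ 0.3313  # hit
  → r_2 = 0.3313
beam 3: φ=180°, α=75°
  direction (0.2588, 0.9659); cell (7,1); t to first gridline: x 1.2364, y 0.2381 (then +3.8637 / +1.0353)
    (7,2) via y @ 0.2381
    (8,2) via x @ 1.2364
    (8,3) via y @ 1.2734
    (8,4) via y @ 2.3087  # hit
  → r_3 = 2.3087
beam 4: φ=270°, α=165°
  direction (-0.9659, 0.2588); cell (7,1); t to first gridline: x 0.7040, y 0.8887 (then +1.0353 / +3.8637)
    (6,1) via x @ 0.7040  # hit
  → r_4 = 0.7040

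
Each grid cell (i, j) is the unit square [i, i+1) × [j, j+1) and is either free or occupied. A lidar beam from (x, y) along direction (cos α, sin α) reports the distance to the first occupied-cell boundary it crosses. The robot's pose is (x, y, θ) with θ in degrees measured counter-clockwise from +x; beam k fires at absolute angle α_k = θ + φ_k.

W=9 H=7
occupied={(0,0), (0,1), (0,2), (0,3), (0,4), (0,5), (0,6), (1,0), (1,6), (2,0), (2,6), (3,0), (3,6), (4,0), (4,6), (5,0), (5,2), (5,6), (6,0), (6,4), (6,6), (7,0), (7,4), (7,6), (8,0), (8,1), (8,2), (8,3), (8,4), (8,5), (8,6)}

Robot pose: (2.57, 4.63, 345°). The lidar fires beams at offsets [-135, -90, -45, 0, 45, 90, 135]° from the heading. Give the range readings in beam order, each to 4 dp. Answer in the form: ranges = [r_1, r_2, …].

beam 1: φ=-135°, α=210°
  cosα=-0.8660 sinα=-0.5000 | (2,4) | tMaxX 0.6582 tMaxY 1.2600 | tΔX 1.1547 tΔY 2.0000
    t=0.6582 [x] (1,4)
    t=1.2600 [y] (1,3)
    t=1.8129 [x] (0,3) — stop
  → r_1 = 1.8129
beam 2: φ=-90°, α=255°
  cosα=-0.2588 sinα=-0.9659 | (2,4) | tMaxX 2.2023 tMaxY 0.6522 | tΔX 3.8637 tΔY 1.0353
    t=0.6522 [y] (2,3)
    t=1.6875 [y] (2,2)
    t=2.2023 [x] (1,2)
    t=2.7228 [y] (1,1)
    t=3.7581 [y] (1,0) — stop
  → r_2 = 3.7581
beam 3: φ=-45°, α=300°
  cosα=0.5000 sinα=-0.8660 | (2,4) | tMaxX 0.8600 tMaxY 0.7275 | tΔX 2.0000 tΔY 1.1547
    t=0.7275 [y] (2,3)
    t=0.8600 [x] (3,3)
    t=1.8822 [y] (3,2)
    t=2.8600 [x] (4,2)
    t=3.0369 [y] (4,1)
    t=4.1916 [y] (4,0) — stop
  → r_3 = 4.1916
beam 4: φ=0°, α=345°
  cosα=0.9659 sinα=-0.2588 | (2,4) | tMaxX 0.4452 tMaxY 2.4341 | tΔX 1.0353 tΔY 3.8637
    t=0.4452 [x] (3,4)
    t=1.4804 [x] (4,4)
    t=2.4341 [y] (4,3)
    t=2.5157 [x] (5,3)
    t=3.5510 [x] (6,3)
    t=4.5863 [x] (7,3)
    t=5.6215 [x] (8,3) — stop
  → r_4 = 5.6215
beam 5: φ=45°, α=30°
  cosα=0.8660 sinα=0.5000 | (2,4) | tMaxX 0.4965 tMaxY 0.7400 | tΔX 1.1547 tΔY 2.0000
    t=0.4965 [x] (3,4)
    t=0.7400 [y] (3,5)
    t=1.6512 [x] (4,5)
    t=2.7400 [y] (4,6) — stop
  → r_5 = 2.7400
beam 6: φ=90°, α=75°
  cosα=0.2588 sinα=0.9659 | (2,4) | tMaxX 1.6614 tMaxY 0.3831 | tΔX 3.8637 tΔY 1.0353
    t=0.3831 [y] (2,5)
    t=1.4183 [y] (2,6) — stop
  → r_6 = 1.4183
beam 7: φ=135°, α=120°
  cosα=-0.5000 sinα=0.8660 | (2,4) | tMaxX 1.1400 tMaxY 0.4272 | tΔX 2.0000 tΔY 1.1547
    t=0.4272 [y] (2,5)
    t=1.1400 [x] (1,5)
    t=1.5819 [y] (1,6) — stop
  → r_7 = 1.5819

ranges = [1.8129, 3.7581, 4.1916, 5.6215, 2.7400, 1.4183, 1.5819]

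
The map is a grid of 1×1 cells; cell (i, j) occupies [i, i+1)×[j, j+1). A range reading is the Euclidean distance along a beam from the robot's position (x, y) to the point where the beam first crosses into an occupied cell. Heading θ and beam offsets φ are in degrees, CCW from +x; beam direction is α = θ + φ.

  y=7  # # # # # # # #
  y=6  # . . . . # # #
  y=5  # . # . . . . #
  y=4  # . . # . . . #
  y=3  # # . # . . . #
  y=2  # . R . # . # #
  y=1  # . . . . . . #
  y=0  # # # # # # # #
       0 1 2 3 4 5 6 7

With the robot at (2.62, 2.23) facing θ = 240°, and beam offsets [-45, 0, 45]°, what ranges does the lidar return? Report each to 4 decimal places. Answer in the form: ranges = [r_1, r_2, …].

ranges = [1.6771, 1.4203, 1.2734]

beam 1: φ=-45°, α=195°
  dir = (cos 195°, sin 195°) = (-0.9659, -0.2588); from cell (2,2)
  next x-line at t=0.6419, next y-line at t=0.8887; Δt_x=1.0353, Δt_y=3.8637
    x: enter (1,2) at t=0.6419
    y: enter (1,1) at t=0.8887
    x: enter (0,1) at t=1.6771 ← occupied
  → r_1 = 1.6771
beam 2: φ=0°, α=240°
  dir = (cos 240°, sin 240°) = (-0.5000, -0.8660); from cell (2,2)
  next x-line at t=1.2400, next y-line at t=0.2656; Δt_x=2.0000, Δt_y=1.1547
    y: enter (2,1) at t=0.2656
    x: enter (1,1) at t=1.2400
    y: enter (1,0) at t=1.4203 ← occupied
  → r_2 = 1.4203
beam 3: φ=45°, α=285°
  dir = (cos 285°, sin 285°) = (0.2588, -0.9659); from cell (2,2)
  next x-line at t=1.4682, next y-line at t=0.2381; Δt_x=3.8637, Δt_y=1.0353
    y: enter (2,1) at t=0.2381
    y: enter (2,0) at t=1.2734 ← occupied
  → r_3 = 1.2734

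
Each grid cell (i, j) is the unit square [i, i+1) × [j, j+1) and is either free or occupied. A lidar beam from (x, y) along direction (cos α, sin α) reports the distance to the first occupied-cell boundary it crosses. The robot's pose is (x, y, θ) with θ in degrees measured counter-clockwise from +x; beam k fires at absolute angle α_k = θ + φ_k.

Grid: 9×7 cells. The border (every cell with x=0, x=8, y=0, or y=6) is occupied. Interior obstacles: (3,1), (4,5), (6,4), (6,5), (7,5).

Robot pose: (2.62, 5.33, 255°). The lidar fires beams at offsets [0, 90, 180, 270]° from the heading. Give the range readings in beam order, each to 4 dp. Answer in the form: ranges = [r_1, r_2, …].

ranges = [4.4827, 3.4992, 0.6936, 1.6771]

beam 1: φ=0°, α=255°
  cosα=-0.2588 sinα=-0.9659 | (2,5) | tMaxX 2.3955 tMaxY 0.3416 | tΔX 3.8637 tΔY 1.0353
    t=0.3416 [y] (2,4)
    t=1.3769 [y] (2,3)
    t=2.3955 [x] (1,3)
    t=2.4122 [y] (1,2)
    t=3.4475 [y] (1,1)
    t=4.4827 [y] (1,0) — stop
  → r_1 = 4.4827
beam 2: φ=90°, α=345°
  cosα=0.9659 sinα=-0.2588 | (2,5) | tMaxX 0.3934 tMaxY 1.2750 | tΔX 1.0353 tΔY 3.8637
    t=0.3934 [x] (3,5)
    t=1.2750 [y] (3,4)
    t=1.4287 [x] (4,4)
    t=2.4640 [x] (5,4)
    t=3.4992 [x] (6,4) — stop
  → r_2 = 3.4992
beam 3: φ=180°, α=75°
  cosα=0.2588 sinα=0.9659 | (2,5) | tMaxX 1.4682 tMaxY 0.6936 | tΔX 3.8637 tΔY 1.0353
    t=0.6936 [y] (2,6) — stop
  → r_3 = 0.6936
beam 4: φ=270°, α=165°
  cosα=-0.9659 sinα=0.2588 | (2,5) | tMaxX 0.6419 tMaxY 2.5887 | tΔX 1.0353 tΔY 3.8637
    t=0.6419 [x] (1,5)
    t=1.6771 [x] (0,5) — stop
  → r_4 = 1.6771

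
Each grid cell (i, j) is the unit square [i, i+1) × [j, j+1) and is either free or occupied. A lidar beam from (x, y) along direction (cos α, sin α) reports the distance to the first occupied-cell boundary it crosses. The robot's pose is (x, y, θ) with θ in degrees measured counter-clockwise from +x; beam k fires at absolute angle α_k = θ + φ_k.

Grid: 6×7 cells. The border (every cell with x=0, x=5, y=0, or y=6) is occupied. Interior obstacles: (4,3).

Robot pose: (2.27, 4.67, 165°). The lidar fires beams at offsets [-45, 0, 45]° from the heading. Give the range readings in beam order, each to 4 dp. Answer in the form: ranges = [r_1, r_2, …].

beam 1: φ=-45°, α=120°
  dir = (cos 120°, sin 120°) = (-0.5000, 0.8660); from cell (2,4)
  next x-line at t=0.5400, next y-line at t=0.3811; Δt_x=2.0000, Δt_y=1.1547
    y: enter (2,5) at t=0.3811
    x: enter (1,5) at t=0.5400
    y: enter (1,6) at t=1.5358 ← occupied
  → r_1 = 1.5358
beam 2: φ=0°, α=165°
  dir = (cos 165°, sin 165°) = (-0.9659, 0.2588); from cell (2,4)
  next x-line at t=0.2795, next y-line at t=1.2750; Δt_x=1.0353, Δt_y=3.8637
    x: enter (1,4) at t=0.2795
    y: enter (1,5) at t=1.2750
    x: enter (0,5) at t=1.3148 ← occupied
  → r_2 = 1.3148
beam 3: φ=45°, α=210°
  dir = (cos 210°, sin 210°) = (-0.8660, -0.5000); from cell (2,4)
  next x-line at t=0.3118, next y-line at t=1.3400; Δt_x=1.1547, Δt_y=2.0000
    x: enter (1,4) at t=0.3118
    y: enter (1,3) at t=1.3400
    x: enter (0,3) at t=1.4665 ← occupied
  → r_3 = 1.4665

ranges = [1.5358, 1.3148, 1.4665]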